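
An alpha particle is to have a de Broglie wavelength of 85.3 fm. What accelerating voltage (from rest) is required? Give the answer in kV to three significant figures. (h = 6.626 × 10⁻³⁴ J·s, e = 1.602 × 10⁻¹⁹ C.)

p = h/λ = 6.626 × 10⁻³⁴ / 8.530 × 10⁻¹⁴ = 7.768 × 10⁻²¹ kg·m/s.
KE = p²/(2m) = 4.540 × 10⁻¹⁵ J.
V = KE/2e = 4.540 × 10⁻¹⁵ / (2 × 1.602 × 10⁻¹⁹) = 14.2 kV.

V = 14.2 kV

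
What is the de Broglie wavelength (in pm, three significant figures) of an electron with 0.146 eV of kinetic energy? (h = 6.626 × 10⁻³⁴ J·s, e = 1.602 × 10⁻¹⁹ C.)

KE = 0.146 eV = 2.339 × 10⁻²⁰ J.
p = √(2mKE) = √(2 × 9.109 × 10⁻³¹ × 2.339 × 10⁻²⁰) = 2.064 × 10⁻²⁵ kg·m/s.
λ = h/p = 6.626 × 10⁻³⁴ / 2.064 × 10⁻²⁵ = 3.21 × 10⁻⁹ m = 3210 pm.

λ = 3210 pm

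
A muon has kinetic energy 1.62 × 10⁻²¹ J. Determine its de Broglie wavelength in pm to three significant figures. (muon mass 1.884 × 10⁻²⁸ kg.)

p = √(2mKE) = √(2 × 1.884 × 10⁻²⁸ × 1.620 × 10⁻²¹) = 7.813 × 10⁻²⁵ kg·m/s.
λ = h/p = 6.626 × 10⁻³⁴ / 7.813 × 10⁻²⁵ = 8.48 × 10⁻¹⁰ m = 848 pm.

λ = 848 pm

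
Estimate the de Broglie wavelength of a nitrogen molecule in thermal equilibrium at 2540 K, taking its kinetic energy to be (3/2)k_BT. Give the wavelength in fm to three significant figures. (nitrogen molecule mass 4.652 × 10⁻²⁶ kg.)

KE = (3/2)k_BT = 1.5 × 1.381 × 10⁻²³ × 2540 = 5.262 × 10⁻²⁰ J.
p = √(2mKE) = √(2 × 4.652 × 10⁻²⁶ × 5.262 × 10⁻²⁰) = 6.997 × 10⁻²³ kg·m/s.
λ = h/p = 9.47 × 10⁻¹² m = 9470 fm.

λ = 9470 fm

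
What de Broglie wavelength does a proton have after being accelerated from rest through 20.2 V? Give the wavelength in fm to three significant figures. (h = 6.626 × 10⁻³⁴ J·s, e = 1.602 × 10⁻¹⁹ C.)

KE = eV = 1.602 × 10⁻¹⁹ × 20.20 = 3.236 × 10⁻¹⁸ J.
p = √(2mKE) = √(2 × 1.673 × 10⁻²⁷ × 3.236 × 10⁻¹⁸) = 1.041 × 10⁻²² kg·m/s.
λ = h/p = 6.626 × 10⁻³⁴ / 1.041 × 10⁻²² = 6.37 × 10⁻¹² m = 6370 fm.

λ = 6370 fm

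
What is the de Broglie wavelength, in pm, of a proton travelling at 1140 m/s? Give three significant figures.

λ = 347 pm

p = mv = 1.673 × 10⁻²⁷ × 1140 = 1.907 × 10⁻²⁴ kg·m/s.
λ = h/p = 6.626 × 10⁻³⁴ / 1.907 × 10⁻²⁴ = 3.47 × 10⁻¹⁰ m = 347 pm.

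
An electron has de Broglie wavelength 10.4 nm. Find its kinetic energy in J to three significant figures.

KE = 2.23 × 10⁻²¹ J

p = h/λ = 6.626 × 10⁻³⁴ / 1.040 × 10⁻⁸ = 6.371 × 10⁻²⁶ kg·m/s.
KE = p²/(2m) = (6.371 × 10⁻²⁶)² / (2 × 9.109 × 10⁻³¹) = 2.228 × 10⁻²¹ J = 2.23 × 10⁻²¹ J.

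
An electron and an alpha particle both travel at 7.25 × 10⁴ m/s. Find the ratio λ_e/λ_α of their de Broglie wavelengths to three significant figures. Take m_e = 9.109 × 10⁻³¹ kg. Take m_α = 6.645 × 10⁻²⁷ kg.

At fixed v, p = mv so λ = h/(mv) ∝ 1/m.
λ_e/λ_α = m_α/m_e = 6.645 × 10⁻²⁷/9.109 × 10⁻³¹ = 7290.

λ_e/λ_α = 7290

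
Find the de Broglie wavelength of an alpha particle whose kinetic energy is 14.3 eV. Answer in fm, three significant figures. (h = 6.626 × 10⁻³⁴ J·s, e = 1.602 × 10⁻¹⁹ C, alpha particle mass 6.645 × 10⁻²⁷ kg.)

KE = 14.3 eV = 2.291 × 10⁻¹⁸ J.
p = √(2mKE) = √(2 × 6.645 × 10⁻²⁷ × 2.291 × 10⁻¹⁸) = 1.745 × 10⁻²² kg·m/s.
λ = h/p = 6.626 × 10⁻³⁴ / 1.745 × 10⁻²² = 3.80 × 10⁻¹² m = 3800 fm.

λ = 3800 fm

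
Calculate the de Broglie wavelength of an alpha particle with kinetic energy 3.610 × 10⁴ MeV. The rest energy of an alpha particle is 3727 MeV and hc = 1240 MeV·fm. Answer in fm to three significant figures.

λ = 0.0313 fm

Total energy E = KE + m₀c² = 3.610 × 10⁴ + 3727 = 39827 MeV.
(pc)² = E² − (m₀c²)² = (39827)² − (3727)² = 1.572 × 10⁹ MeV², so pc = 3.965 × 10⁴ MeV.
λ = hc/(pc) = 1240 MeV·fm / 3.965 × 10⁴ MeV = 0.0313 fm.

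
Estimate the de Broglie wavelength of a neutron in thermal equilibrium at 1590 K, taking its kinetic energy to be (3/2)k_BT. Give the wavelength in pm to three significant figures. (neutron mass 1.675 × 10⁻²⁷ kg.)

KE = (3/2)k_BT = 1.5 × 1.381 × 10⁻²³ × 1590 = 3.294 × 10⁻²⁰ J.
p = √(2mKE) = √(2 × 1.675 × 10⁻²⁷ × 3.294 × 10⁻²⁰) = 1.050 × 10⁻²³ kg·m/s.
λ = h/p = 6.31 × 10⁻¹¹ m = 63.1 pm.

λ = 63.1 pm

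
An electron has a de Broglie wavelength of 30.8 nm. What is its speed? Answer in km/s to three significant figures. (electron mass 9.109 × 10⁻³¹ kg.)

v = 23.6 km/s

p = h/λ = 6.626 × 10⁻³⁴ / 3.080 × 10⁻⁸ = 2.151 × 10⁻²⁶ kg·m/s.
v = p/m = 2.151 × 10⁻²⁶ / 9.109 × 10⁻³¹ = 2.36 × 10⁴ m/s = 23.6 km/s.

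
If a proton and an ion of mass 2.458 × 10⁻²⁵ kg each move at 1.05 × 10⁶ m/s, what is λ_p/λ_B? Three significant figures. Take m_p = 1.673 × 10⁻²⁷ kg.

At fixed v, p = mv so λ = h/(mv) ∝ 1/m.
λ_p/λ_B = m_B/m_p = 2.458 × 10⁻²⁵/1.673 × 10⁻²⁷ = 147.

λ_p/λ_B = 147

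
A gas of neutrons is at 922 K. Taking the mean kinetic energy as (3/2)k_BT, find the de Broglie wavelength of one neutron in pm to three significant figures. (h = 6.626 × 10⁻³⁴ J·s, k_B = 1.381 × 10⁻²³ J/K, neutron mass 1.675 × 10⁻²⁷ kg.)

λ = 82.8 pm

KE = (3/2)k_BT = 1.5 × 1.381 × 10⁻²³ × 922 = 1.910 × 10⁻²⁰ J.
p = √(2mKE) = √(2 × 1.675 × 10⁻²⁷ × 1.910 × 10⁻²⁰) = 7.999 × 10⁻²⁴ kg·m/s.
λ = h/p = 8.28 × 10⁻¹¹ m = 82.8 pm.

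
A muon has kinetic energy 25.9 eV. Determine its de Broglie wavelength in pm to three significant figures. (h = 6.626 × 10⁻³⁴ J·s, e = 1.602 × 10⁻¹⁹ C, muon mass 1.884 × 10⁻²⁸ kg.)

KE = 25.9 eV = 4.149 × 10⁻¹⁸ J.
p = √(2mKE) = √(2 × 1.884 × 10⁻²⁸ × 4.149 × 10⁻¹⁸) = 3.954 × 10⁻²³ kg·m/s.
λ = h/p = 6.626 × 10⁻³⁴ / 3.954 × 10⁻²³ = 1.68 × 10⁻¹¹ m = 16.8 pm.

λ = 16.8 pm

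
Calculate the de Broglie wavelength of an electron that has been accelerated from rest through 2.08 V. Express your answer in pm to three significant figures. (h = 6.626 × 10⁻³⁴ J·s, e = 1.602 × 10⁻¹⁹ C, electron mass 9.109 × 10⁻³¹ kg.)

λ = 850 pm

KE = eV = 1.602 × 10⁻¹⁹ × 2.080 = 3.332 × 10⁻¹⁹ J.
p = √(2mKE) = √(2 × 9.109 × 10⁻³¹ × 3.332 × 10⁻¹⁹) = 7.791 × 10⁻²⁵ kg·m/s.
λ = h/p = 6.626 × 10⁻³⁴ / 7.791 × 10⁻²⁵ = 8.50 × 10⁻¹⁰ m = 850 pm.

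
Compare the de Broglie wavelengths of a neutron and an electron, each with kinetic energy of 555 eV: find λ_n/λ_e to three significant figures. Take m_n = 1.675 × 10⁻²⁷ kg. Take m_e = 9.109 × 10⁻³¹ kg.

At fixed KE, p = √(2mKE) so λ = h/p ∝ 1/√m.
λ_n/λ_e = √(m_e/m_n) = √(9.109 × 10⁻³¹/1.675 × 10⁻²⁷) = √(5.438 × 10⁻⁴) = 0.0233.

λ_n/λ_e = 0.0233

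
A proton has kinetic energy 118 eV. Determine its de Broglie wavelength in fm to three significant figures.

KE = 118 eV = 1.890 × 10⁻¹⁷ J.
p = √(2mKE) = √(2 × 1.673 × 10⁻²⁷ × 1.890 × 10⁻¹⁷) = 2.515 × 10⁻²² kg·m/s.
λ = h/p = 6.626 × 10⁻³⁴ / 2.515 × 10⁻²² = 2.63 × 10⁻¹² m = 2630 fm.

λ = 2630 fm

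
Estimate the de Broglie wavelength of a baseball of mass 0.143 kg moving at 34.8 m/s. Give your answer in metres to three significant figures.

p = mv = 0.143 × 34.8 = 4.976 kg·m/s.
λ = h/p = 6.626 × 10⁻³⁴ / 4.976 = 1.33 × 10⁻³⁴ m.

λ = 1.33 × 10⁻³⁴ m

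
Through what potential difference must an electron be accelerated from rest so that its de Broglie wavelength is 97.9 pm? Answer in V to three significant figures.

p = h/λ = 6.626 × 10⁻³⁴ / 9.790 × 10⁻¹¹ = 6.768 × 10⁻²⁴ kg·m/s.
KE = p²/(2m) = 2.514 × 10⁻¹⁷ J.
V = KE/e = 2.514 × 10⁻¹⁷ / (1.602 × 10⁻¹⁹) = 157 V.

V = 157 V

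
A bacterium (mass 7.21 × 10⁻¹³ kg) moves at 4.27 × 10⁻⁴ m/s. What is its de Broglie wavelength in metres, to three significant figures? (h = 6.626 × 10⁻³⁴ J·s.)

p = mv = 7.21 × 10⁻¹³ × 4.27 × 10⁻⁴ = 3.079 × 10⁻¹⁶ kg·m/s.
λ = h/p = 6.626 × 10⁻³⁴ / 3.079 × 10⁻¹⁶ = 2.15 × 10⁻¹⁸ m.

λ = 2.15 × 10⁻¹⁸ m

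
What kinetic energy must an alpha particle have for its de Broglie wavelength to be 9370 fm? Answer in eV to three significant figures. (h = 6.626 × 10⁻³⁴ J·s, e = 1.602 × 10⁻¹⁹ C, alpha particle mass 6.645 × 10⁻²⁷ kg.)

KE = 2.35 eV

p = h/λ = 6.626 × 10⁻³⁴ / 9.370 × 10⁻¹² = 7.072 × 10⁻²³ kg·m/s.
KE = p²/(2m) = (7.072 × 10⁻²³)² / (2 × 6.645 × 10⁻²⁷) = 3.763 × 10⁻¹⁹ J = 2.35 eV.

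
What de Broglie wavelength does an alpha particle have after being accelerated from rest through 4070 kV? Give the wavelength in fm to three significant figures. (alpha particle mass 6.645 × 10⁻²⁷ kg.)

KE = 2eV = 2 × 1.602 × 10⁻¹⁹ × 4.070 × 10⁶ = 1.304 × 10⁻¹² J.
p = √(2mKE) = √(2 × 6.645 × 10⁻²⁷ × 1.304 × 10⁻¹²) = 1.316 × 10⁻¹⁹ kg·m/s.
λ = h/p = 6.626 × 10⁻³⁴ / 1.316 × 10⁻¹⁹ = 5.03 × 10⁻¹⁵ m = 5.03 fm.

λ = 5.03 fm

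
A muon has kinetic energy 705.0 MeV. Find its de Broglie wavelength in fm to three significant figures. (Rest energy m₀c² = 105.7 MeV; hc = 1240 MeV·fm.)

Total energy E = KE + m₀c² = 705.0 + 105.7 = 810.7 MeV.
(pc)² = E² − (m₀c²)² = (810.7)² − (105.7)² = 6.461 × 10⁵ MeV², so pc = 803.8 MeV.
λ = hc/(pc) = 1240 MeV·fm / 803.8 MeV = 1.54 fm.

λ = 1.54 fm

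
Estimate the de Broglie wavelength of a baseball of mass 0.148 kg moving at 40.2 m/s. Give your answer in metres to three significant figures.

p = mv = 0.148 × 40.2 = 5.950 kg·m/s.
λ = h/p = 6.626 × 10⁻³⁴ / 5.950 = 1.11 × 10⁻³⁴ m.

λ = 1.11 × 10⁻³⁴ m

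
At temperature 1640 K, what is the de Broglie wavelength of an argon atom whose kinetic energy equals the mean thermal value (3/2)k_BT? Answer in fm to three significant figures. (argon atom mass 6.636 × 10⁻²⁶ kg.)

KE = (3/2)k_BT = 1.5 × 1.381 × 10⁻²³ × 1640 = 3.397 × 10⁻²⁰ J.
p = √(2mKE) = √(2 × 6.636 × 10⁻²⁶ × 3.397 × 10⁻²⁰) = 6.715 × 10⁻²³ kg·m/s.
λ = h/p = 9.87 × 10⁻¹² m = 9870 fm.

λ = 9870 fm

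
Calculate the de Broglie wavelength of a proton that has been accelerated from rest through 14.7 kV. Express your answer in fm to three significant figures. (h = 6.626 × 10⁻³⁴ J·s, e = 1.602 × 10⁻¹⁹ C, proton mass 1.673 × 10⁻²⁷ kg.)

λ = 236 fm

KE = eV = 1.602 × 10⁻¹⁹ × 1.470 × 10⁴ = 2.355 × 10⁻¹⁵ J.
p = √(2mKE) = √(2 × 1.673 × 10⁻²⁷ × 2.355 × 10⁻¹⁵) = 2.807 × 10⁻²¹ kg·m/s.
λ = h/p = 6.626 × 10⁻³⁴ / 2.807 × 10⁻²¹ = 2.36 × 10⁻¹³ m = 236 fm.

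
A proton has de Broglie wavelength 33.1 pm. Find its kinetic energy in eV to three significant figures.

KE = 0.748 eV

p = h/λ = 6.626 × 10⁻³⁴ / 3.310 × 10⁻¹¹ = 2.002 × 10⁻²³ kg·m/s.
KE = p²/(2m) = (2.002 × 10⁻²³)² / (2 × 1.673 × 10⁻²⁷) = 1.198 × 10⁻¹⁹ J = 0.748 eV.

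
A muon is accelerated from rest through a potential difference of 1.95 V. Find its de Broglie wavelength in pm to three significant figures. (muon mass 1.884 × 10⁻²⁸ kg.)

λ = 61.1 pm

KE = eV = 1.602 × 10⁻¹⁹ × 1.950 = 3.124 × 10⁻¹⁹ J.
p = √(2mKE) = √(2 × 1.884 × 10⁻²⁸ × 3.124 × 10⁻¹⁹) = 1.085 × 10⁻²³ kg·m/s.
λ = h/p = 6.626 × 10⁻³⁴ / 1.085 × 10⁻²³ = 6.11 × 10⁻¹¹ m = 61.1 pm.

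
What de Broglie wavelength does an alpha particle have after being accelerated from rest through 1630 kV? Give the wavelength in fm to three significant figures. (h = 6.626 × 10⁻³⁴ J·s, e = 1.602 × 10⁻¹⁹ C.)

λ = 7.95 fm

KE = 2eV = 2 × 1.602 × 10⁻¹⁹ × 1.630 × 10⁶ = 5.223 × 10⁻¹³ J.
p = √(2mKE) = √(2 × 6.645 × 10⁻²⁷ × 5.223 × 10⁻¹³) = 8.331 × 10⁻²⁰ kg·m/s.
λ = h/p = 6.626 × 10⁻³⁴ / 8.331 × 10⁻²⁰ = 7.95 × 10⁻¹⁵ m = 7.95 fm.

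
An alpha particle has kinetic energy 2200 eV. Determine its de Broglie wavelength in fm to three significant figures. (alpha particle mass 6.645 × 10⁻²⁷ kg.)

λ = 306 fm

KE = 2200 eV = 3.524 × 10⁻¹⁶ J.
p = √(2mKE) = √(2 × 6.645 × 10⁻²⁷ × 3.524 × 10⁻¹⁶) = 2.164 × 10⁻²¹ kg·m/s.
λ = h/p = 6.626 × 10⁻³⁴ / 2.164 × 10⁻²¹ = 3.06 × 10⁻¹³ m = 306 fm.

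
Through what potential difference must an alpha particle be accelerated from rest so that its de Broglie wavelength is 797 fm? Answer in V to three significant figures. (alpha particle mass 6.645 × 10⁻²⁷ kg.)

p = h/λ = 6.626 × 10⁻³⁴ / 7.970 × 10⁻¹³ = 8.314 × 10⁻²² kg·m/s.
KE = p²/(2m) = 5.201 × 10⁻¹⁷ J.
V = KE/2e = 5.201 × 10⁻¹⁷ / (2 × 1.602 × 10⁻¹⁹) = 162 V.

V = 162 V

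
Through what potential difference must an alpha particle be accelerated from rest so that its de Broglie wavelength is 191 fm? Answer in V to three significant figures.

p = h/λ = 6.626 × 10⁻³⁴ / 1.910 × 10⁻¹³ = 3.469 × 10⁻²¹ kg·m/s.
KE = p²/(2m) = 9.055 × 10⁻¹⁶ J.
V = KE/2e = 9.055 × 10⁻¹⁶ / (2 × 1.602 × 10⁻¹⁹) = 2830 V.

V = 2830 V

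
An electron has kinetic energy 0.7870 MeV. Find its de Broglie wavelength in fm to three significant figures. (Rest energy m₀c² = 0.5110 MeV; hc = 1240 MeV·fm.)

λ = 1040 fm

Total energy E = KE + m₀c² = 0.7870 + 0.5110 = 1.2980 MeV.
(pc)² = E² − (m₀c²)² = (1.2980)² − (0.5110)² = 1.424 MeV², so pc = 1.193 MeV.
λ = hc/(pc) = 1240 MeV·fm / 1.193 MeV = 1040 fm.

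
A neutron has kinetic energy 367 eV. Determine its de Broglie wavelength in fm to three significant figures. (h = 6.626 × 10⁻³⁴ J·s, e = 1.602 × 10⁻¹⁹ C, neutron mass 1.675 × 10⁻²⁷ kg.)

KE = 367 eV = 5.879 × 10⁻¹⁷ J.
p = √(2mKE) = √(2 × 1.675 × 10⁻²⁷ × 5.879 × 10⁻¹⁷) = 4.438 × 10⁻²² kg·m/s.
λ = h/p = 6.626 × 10⁻³⁴ / 4.438 × 10⁻²² = 1.49 × 10⁻¹² m = 1490 fm.

λ = 1490 fm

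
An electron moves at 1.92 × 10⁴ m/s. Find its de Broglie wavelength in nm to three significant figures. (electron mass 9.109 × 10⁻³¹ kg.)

p = mv = 9.109 × 10⁻³¹ × 1.92 × 10⁴ = 1.749 × 10⁻²⁶ kg·m/s.
λ = h/p = 6.626 × 10⁻³⁴ / 1.749 × 10⁻²⁶ = 3.79 × 10⁻⁸ m = 37.9 nm.

λ = 37.9 nm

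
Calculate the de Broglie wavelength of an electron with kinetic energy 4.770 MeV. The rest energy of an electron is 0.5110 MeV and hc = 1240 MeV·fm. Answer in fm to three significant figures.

λ = 236 fm

Total energy E = KE + m₀c² = 4.770 + 0.5110 = 5.2810 MeV.
(pc)² = E² − (m₀c²)² = (5.2810)² − (0.5110)² = 27.63 MeV², so pc = 5.256 MeV.
λ = hc/(pc) = 1240 MeV·fm / 5.256 MeV = 236 fm.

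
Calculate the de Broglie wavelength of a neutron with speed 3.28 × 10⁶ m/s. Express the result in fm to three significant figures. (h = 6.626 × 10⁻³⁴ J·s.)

λ = 121 fm

p = mv = 1.675 × 10⁻²⁷ × 3.28 × 10⁶ = 5.494 × 10⁻²¹ kg·m/s.
λ = h/p = 6.626 × 10⁻³⁴ / 5.494 × 10⁻²¹ = 1.21 × 10⁻¹³ m = 121 fm.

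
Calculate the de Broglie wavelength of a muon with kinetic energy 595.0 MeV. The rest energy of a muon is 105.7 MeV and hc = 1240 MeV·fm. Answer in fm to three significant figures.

λ = 1.79 fm

Total energy E = KE + m₀c² = 595.0 + 105.7 = 700.7 MeV.
(pc)² = E² − (m₀c²)² = (700.7)² − (105.7)² = 4.798 × 10⁵ MeV², so pc = 692.7 MeV.
λ = hc/(pc) = 1240 MeV·fm / 692.7 MeV = 1.79 fm.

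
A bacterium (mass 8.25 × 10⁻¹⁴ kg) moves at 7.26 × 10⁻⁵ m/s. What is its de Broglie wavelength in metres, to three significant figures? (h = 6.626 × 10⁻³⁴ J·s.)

p = mv = 8.25 × 10⁻¹⁴ × 7.26 × 10⁻⁵ = 5.990 × 10⁻¹⁸ kg·m/s.
λ = h/p = 6.626 × 10⁻³⁴ / 5.990 × 10⁻¹⁸ = 1.11 × 10⁻¹⁶ m.

λ = 1.11 × 10⁻¹⁶ m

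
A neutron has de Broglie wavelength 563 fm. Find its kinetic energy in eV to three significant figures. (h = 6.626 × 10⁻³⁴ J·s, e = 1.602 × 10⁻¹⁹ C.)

p = h/λ = 6.626 × 10⁻³⁴ / 5.630 × 10⁻¹³ = 1.177 × 10⁻²¹ kg·m/s.
KE = p²/(2m) = (1.177 × 10⁻²¹)² / (2 × 1.675 × 10⁻²⁷) = 4.135 × 10⁻¹⁶ J = 2580 eV.

KE = 2580 eV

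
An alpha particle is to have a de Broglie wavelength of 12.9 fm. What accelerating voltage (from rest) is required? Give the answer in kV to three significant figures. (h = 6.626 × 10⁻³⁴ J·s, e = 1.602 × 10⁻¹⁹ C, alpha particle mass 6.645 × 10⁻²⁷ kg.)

p = h/λ = 6.626 × 10⁻³⁴ / 1.290 × 10⁻¹⁴ = 5.136 × 10⁻²⁰ kg·m/s.
KE = p²/(2m) = 1.985 × 10⁻¹³ J.
V = KE/2e = 1.985 × 10⁻¹³ / (2 × 1.602 × 10⁻¹⁹) = 620 kV.

V = 620 kV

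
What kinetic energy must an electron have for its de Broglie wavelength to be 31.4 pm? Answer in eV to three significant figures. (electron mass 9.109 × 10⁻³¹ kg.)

KE = 1530 eV

p = h/λ = 6.626 × 10⁻³⁴ / 3.140 × 10⁻¹¹ = 2.110 × 10⁻²³ kg·m/s.
KE = p²/(2m) = (2.110 × 10⁻²³)² / (2 × 9.109 × 10⁻³¹) = 2.444 × 10⁻¹⁶ J = 1530 eV.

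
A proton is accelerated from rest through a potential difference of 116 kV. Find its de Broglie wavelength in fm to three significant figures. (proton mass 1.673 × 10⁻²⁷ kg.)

λ = 84.0 fm

KE = eV = 1.602 × 10⁻¹⁹ × 1.160 × 10⁵ = 1.858 × 10⁻¹⁴ J.
p = √(2mKE) = √(2 × 1.673 × 10⁻²⁷ × 1.858 × 10⁻¹⁴) = 7.885 × 10⁻²¹ kg·m/s.
λ = h/p = 6.626 × 10⁻³⁴ / 7.885 × 10⁻²¹ = 8.40 × 10⁻¹⁴ m = 84.0 fm.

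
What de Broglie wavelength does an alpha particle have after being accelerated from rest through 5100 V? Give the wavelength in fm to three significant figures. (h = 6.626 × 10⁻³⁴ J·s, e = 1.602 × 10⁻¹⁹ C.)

KE = 2eV = 2 × 1.602 × 10⁻¹⁹ × 5100 = 1.634 × 10⁻¹⁵ J.
p = √(2mKE) = √(2 × 6.645 × 10⁻²⁷ × 1.634 × 10⁻¹⁵) = 4.660 × 10⁻²¹ kg·m/s.
λ = h/p = 6.626 × 10⁻³⁴ / 4.660 × 10⁻²¹ = 1.42 × 10⁻¹³ m = 142 fm.

λ = 142 fm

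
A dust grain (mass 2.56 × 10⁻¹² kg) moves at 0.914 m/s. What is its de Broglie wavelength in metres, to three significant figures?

p = mv = 2.56 × 10⁻¹² × 0.914 = 2.340 × 10⁻¹² kg·m/s.
λ = h/p = 6.626 × 10⁻³⁴ / 2.340 × 10⁻¹² = 2.83 × 10⁻²² m.

λ = 2.83 × 10⁻²² m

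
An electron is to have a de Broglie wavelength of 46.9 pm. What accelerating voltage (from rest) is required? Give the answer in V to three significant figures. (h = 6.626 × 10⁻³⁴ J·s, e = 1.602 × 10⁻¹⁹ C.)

p = h/λ = 6.626 × 10⁻³⁴ / 4.690 × 10⁻¹¹ = 1.413 × 10⁻²³ kg·m/s.
KE = p²/(2m) = 1.096 × 10⁻¹⁶ J.
V = KE/e = 1.096 × 10⁻¹⁶ / (1.602 × 10⁻¹⁹) = 684 V.

V = 684 V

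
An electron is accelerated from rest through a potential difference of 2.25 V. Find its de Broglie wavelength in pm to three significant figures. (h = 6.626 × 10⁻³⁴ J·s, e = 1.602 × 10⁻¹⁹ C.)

KE = eV = 1.602 × 10⁻¹⁹ × 2.250 = 3.605 × 10⁻¹⁹ J.
p = √(2mKE) = √(2 × 9.109 × 10⁻³¹ × 3.605 × 10⁻¹⁹) = 8.104 × 10⁻²⁵ kg·m/s.
λ = h/p = 6.626 × 10⁻³⁴ / 8.104 × 10⁻²⁵ = 8.18 × 10⁻¹⁰ m = 818 pm.

λ = 818 pm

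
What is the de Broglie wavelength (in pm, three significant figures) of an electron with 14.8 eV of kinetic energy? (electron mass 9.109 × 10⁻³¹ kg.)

λ = 319 pm

KE = 14.8 eV = 2.371 × 10⁻¹⁸ J.
p = √(2mKE) = √(2 × 9.109 × 10⁻³¹ × 2.371 × 10⁻¹⁸) = 2.078 × 10⁻²⁴ kg·m/s.
λ = h/p = 6.626 × 10⁻³⁴ / 2.078 × 10⁻²⁴ = 3.19 × 10⁻¹⁰ m = 319 pm.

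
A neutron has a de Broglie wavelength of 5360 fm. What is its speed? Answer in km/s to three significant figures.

v = 73.8 km/s

p = h/λ = 6.626 × 10⁻³⁴ / 5.360 × 10⁻¹² = 1.236 × 10⁻²² kg·m/s.
v = p/m = 1.236 × 10⁻²² / 1.675 × 10⁻²⁷ = 7.38 × 10⁴ m/s = 73.8 km/s.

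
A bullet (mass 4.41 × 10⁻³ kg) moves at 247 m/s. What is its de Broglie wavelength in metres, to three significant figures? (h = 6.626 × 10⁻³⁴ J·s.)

p = mv = 4.41 × 10⁻³ × 247 = 1.089 kg·m/s.
λ = h/p = 6.626 × 10⁻³⁴ / 1.089 = 6.08 × 10⁻³⁴ m.

λ = 6.08 × 10⁻³⁴ m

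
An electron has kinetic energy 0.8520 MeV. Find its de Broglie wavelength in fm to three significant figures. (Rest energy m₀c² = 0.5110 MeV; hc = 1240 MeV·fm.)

λ = 981 fm

Total energy E = KE + m₀c² = 0.8520 + 0.5110 = 1.3630 MeV.
(pc)² = E² − (m₀c²)² = (1.3630)² − (0.5110)² = 1.597 MeV², so pc = 1.264 MeV.
λ = hc/(pc) = 1240 MeV·fm / 1.264 MeV = 981 fm.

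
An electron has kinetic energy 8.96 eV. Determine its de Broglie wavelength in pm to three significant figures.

λ = 410 pm

KE = 8.96 eV = 1.435 × 10⁻¹⁸ J.
p = √(2mKE) = √(2 × 9.109 × 10⁻³¹ × 1.435 × 10⁻¹⁸) = 1.617 × 10⁻²⁴ kg·m/s.
λ = h/p = 6.626 × 10⁻³⁴ / 1.617 × 10⁻²⁴ = 4.10 × 10⁻¹⁰ m = 410 pm.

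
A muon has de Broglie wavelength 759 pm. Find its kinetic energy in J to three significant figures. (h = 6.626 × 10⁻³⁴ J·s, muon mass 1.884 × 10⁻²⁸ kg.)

p = h/λ = 6.626 × 10⁻³⁴ / 7.590 × 10⁻¹⁰ = 8.730 × 10⁻²⁵ kg·m/s.
KE = p²/(2m) = (8.730 × 10⁻²⁵)² / (2 × 1.884 × 10⁻²⁸) = 2.023 × 10⁻²¹ J = 2.02 × 10⁻²¹ J.

KE = 2.02 × 10⁻²¹ J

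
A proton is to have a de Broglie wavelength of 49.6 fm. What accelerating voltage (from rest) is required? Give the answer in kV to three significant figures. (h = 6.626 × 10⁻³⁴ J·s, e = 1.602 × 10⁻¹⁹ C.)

V = 333 kV

p = h/λ = 6.626 × 10⁻³⁴ / 4.960 × 10⁻¹⁴ = 1.336 × 10⁻²⁰ kg·m/s.
KE = p²/(2m) = 5.334 × 10⁻¹⁴ J.
V = KE/e = 5.334 × 10⁻¹⁴ / (1.602 × 10⁻¹⁹) = 333 kV.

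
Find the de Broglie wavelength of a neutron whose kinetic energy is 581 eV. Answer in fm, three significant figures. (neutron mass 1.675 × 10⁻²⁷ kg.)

KE = 581 eV = 9.308 × 10⁻¹⁷ J.
p = √(2mKE) = √(2 × 1.675 × 10⁻²⁷ × 9.308 × 10⁻¹⁷) = 5.584 × 10⁻²² kg·m/s.
λ = h/p = 6.626 × 10⁻³⁴ / 5.584 × 10⁻²² = 1.19 × 10⁻¹² m = 1190 fm.

λ = 1190 fm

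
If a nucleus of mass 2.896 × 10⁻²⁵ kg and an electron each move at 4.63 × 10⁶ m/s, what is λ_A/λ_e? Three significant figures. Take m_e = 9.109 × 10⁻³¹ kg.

λ_A/λ_e = 3.15 × 10⁻⁶

At fixed v, p = mv so λ = h/(mv) ∝ 1/m.
λ_A/λ_e = m_e/m_A = 9.109 × 10⁻³¹/2.896 × 10⁻²⁵ = 3.15 × 10⁻⁶.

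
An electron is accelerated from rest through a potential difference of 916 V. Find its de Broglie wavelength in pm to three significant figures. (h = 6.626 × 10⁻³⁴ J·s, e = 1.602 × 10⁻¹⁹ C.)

KE = eV = 1.602 × 10⁻¹⁹ × 916.0 = 1.467 × 10⁻¹⁶ J.
p = √(2mKE) = √(2 × 9.109 × 10⁻³¹ × 1.467 × 10⁻¹⁶) = 1.635 × 10⁻²³ kg·m/s.
λ = h/p = 6.626 × 10⁻³⁴ / 1.635 × 10⁻²³ = 4.05 × 10⁻¹¹ m = 40.5 pm.

λ = 40.5 pm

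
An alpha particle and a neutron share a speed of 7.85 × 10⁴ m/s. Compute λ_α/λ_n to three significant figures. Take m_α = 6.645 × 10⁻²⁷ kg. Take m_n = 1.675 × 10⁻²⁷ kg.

At fixed v, p = mv so λ = h/(mv) ∝ 1/m.
λ_α/λ_n = m_n/m_α = 1.675 × 10⁻²⁷/6.645 × 10⁻²⁷ = 0.252.

λ_α/λ_n = 0.252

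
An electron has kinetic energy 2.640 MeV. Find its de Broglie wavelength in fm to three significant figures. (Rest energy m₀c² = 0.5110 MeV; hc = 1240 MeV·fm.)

λ = 399 fm

Total energy E = KE + m₀c² = 2.640 + 0.5110 = 3.1510 MeV.
(pc)² = E² − (m₀c²)² = (3.1510)² − (0.5110)² = 9.668 MeV², so pc = 3.109 MeV.
λ = hc/(pc) = 1240 MeV·fm / 3.109 MeV = 399 fm.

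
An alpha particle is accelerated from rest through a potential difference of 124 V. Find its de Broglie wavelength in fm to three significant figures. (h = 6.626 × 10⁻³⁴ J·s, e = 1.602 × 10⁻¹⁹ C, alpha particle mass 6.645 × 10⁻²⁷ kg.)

KE = 2eV = 2 × 1.602 × 10⁻¹⁹ × 124.0 = 3.973 × 10⁻¹⁷ J.
p = √(2mKE) = √(2 × 6.645 × 10⁻²⁷ × 3.973 × 10⁻¹⁷) = 7.266 × 10⁻²² kg·m/s.
λ = h/p = 6.626 × 10⁻³⁴ / 7.266 × 10⁻²² = 9.12 × 10⁻¹³ m = 912 fm.

λ = 912 fm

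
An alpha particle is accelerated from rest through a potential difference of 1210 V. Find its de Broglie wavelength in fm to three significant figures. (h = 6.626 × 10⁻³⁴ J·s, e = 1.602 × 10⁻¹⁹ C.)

KE = 2eV = 2 × 1.602 × 10⁻¹⁹ × 1210 = 3.877 × 10⁻¹⁶ J.
p = √(2mKE) = √(2 × 6.645 × 10⁻²⁷ × 3.877 × 10⁻¹⁶) = 2.270 × 10⁻²¹ kg·m/s.
λ = h/p = 6.626 × 10⁻³⁴ / 2.270 × 10⁻²¹ = 2.92 × 10⁻¹³ m = 292 fm.

λ = 292 fm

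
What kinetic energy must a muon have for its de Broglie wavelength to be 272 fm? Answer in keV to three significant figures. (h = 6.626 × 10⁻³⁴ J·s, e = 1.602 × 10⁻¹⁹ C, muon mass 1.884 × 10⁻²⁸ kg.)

p = h/λ = 6.626 × 10⁻³⁴ / 2.720 × 10⁻¹³ = 2.436 × 10⁻²¹ kg·m/s.
KE = p²/(2m) = (2.436 × 10⁻²¹)² / (2 × 1.884 × 10⁻²⁸) = 1.575 × 10⁻¹⁴ J = 98.3 keV.

KE = 98.3 keV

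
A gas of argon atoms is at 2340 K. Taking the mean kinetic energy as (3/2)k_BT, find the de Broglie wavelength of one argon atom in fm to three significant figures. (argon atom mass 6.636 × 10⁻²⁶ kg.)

λ = 8260 fm

KE = (3/2)k_BT = 1.5 × 1.381 × 10⁻²³ × 2340 = 4.847 × 10⁻²⁰ J.
p = √(2mKE) = √(2 × 6.636 × 10⁻²⁶ × 4.847 × 10⁻²⁰) = 8.021 × 10⁻²³ kg·m/s.
λ = h/p = 8.26 × 10⁻¹² m = 8260 fm.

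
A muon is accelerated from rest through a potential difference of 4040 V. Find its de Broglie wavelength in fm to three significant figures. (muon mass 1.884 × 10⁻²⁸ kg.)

λ = 1340 fm

KE = eV = 1.602 × 10⁻¹⁹ × 4040 = 6.472 × 10⁻¹⁶ J.
p = √(2mKE) = √(2 × 1.884 × 10⁻²⁸ × 6.472 × 10⁻¹⁶) = 4.938 × 10⁻²² kg·m/s.
λ = h/p = 6.626 × 10⁻³⁴ / 4.938 × 10⁻²² = 1.34 × 10⁻¹² m = 1340 fm.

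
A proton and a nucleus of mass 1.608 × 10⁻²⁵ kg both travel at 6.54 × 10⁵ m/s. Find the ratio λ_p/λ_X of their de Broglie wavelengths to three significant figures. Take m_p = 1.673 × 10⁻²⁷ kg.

λ_p/λ_X = 96.1

At fixed v, p = mv so λ = h/(mv) ∝ 1/m.
λ_p/λ_X = m_X/m_p = 1.608 × 10⁻²⁵/1.673 × 10⁻²⁷ = 96.1.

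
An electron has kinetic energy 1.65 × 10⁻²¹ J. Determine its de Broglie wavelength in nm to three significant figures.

p = √(2mKE) = √(2 × 9.109 × 10⁻³¹ × 1.650 × 10⁻²¹) = 5.483 × 10⁻²⁶ kg·m/s.
λ = h/p = 6.626 × 10⁻³⁴ / 5.483 × 10⁻²⁶ = 1.21 × 10⁻⁸ m = 12.1 nm.

λ = 12.1 nm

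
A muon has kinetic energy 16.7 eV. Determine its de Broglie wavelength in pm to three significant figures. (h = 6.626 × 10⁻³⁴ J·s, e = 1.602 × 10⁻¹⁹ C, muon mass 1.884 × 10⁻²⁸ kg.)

KE = 16.7 eV = 2.675 × 10⁻¹⁸ J.
p = √(2mKE) = √(2 × 1.884 × 10⁻²⁸ × 2.675 × 10⁻¹⁸) = 3.175 × 10⁻²³ kg·m/s.
λ = h/p = 6.626 × 10⁻³⁴ / 3.175 × 10⁻²³ = 2.09 × 10⁻¹¹ m = 20.9 pm.

λ = 20.9 pm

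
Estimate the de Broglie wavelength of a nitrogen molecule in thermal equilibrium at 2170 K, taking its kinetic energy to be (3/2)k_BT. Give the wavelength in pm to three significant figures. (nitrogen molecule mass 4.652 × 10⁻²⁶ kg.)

KE = (3/2)k_BT = 1.5 × 1.381 × 10⁻²³ × 2170 = 4.495 × 10⁻²⁰ J.
p = √(2mKE) = √(2 × 4.652 × 10⁻²⁶ × 4.495 × 10⁻²⁰) = 6.467 × 10⁻²³ kg·m/s.
λ = h/p = 1.02 × 10⁻¹¹ m = 10.2 pm.

λ = 10.2 pm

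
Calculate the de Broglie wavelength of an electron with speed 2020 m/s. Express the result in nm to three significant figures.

p = mv = 9.109 × 10⁻³¹ × 2020 = 1.840 × 10⁻²⁷ kg·m/s.
λ = h/p = 6.626 × 10⁻³⁴ / 1.840 × 10⁻²⁷ = 3.60 × 10⁻⁷ m = 360 nm.

λ = 360 nm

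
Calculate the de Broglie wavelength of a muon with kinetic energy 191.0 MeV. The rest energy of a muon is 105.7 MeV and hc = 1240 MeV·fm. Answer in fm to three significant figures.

λ = 4.47 fm

Total energy E = KE + m₀c² = 191.0 + 105.7 = 296.7 MeV.
(pc)² = E² − (m₀c²)² = (296.7)² − (105.7)² = 7.686 × 10⁴ MeV², so pc = 277.2 MeV.
λ = hc/(pc) = 1240 MeV·fm / 277.2 MeV = 4.47 fm.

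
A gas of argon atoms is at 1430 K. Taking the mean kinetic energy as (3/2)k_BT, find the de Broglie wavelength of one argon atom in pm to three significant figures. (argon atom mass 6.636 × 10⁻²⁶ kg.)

λ = 10.6 pm

KE = (3/2)k_BT = 1.5 × 1.381 × 10⁻²³ × 1430 = 2.962 × 10⁻²⁰ J.
p = √(2mKE) = √(2 × 6.636 × 10⁻²⁶ × 2.962 × 10⁻²⁰) = 6.270 × 10⁻²³ kg·m/s.
λ = h/p = 1.06 × 10⁻¹¹ m = 10.6 pm.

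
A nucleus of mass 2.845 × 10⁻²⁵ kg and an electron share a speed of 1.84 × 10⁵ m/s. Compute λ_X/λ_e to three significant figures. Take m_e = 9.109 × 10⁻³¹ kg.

At fixed v, p = mv so λ = h/(mv) ∝ 1/m.
λ_X/λ_e = m_e/m_X = 9.109 × 10⁻³¹/2.845 × 10⁻²⁵ = 3.20 × 10⁻⁶.

λ_X/λ_e = 3.20 × 10⁻⁶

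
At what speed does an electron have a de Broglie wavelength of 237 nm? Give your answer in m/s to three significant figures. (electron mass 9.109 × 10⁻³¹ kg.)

v = 3070 m/s

p = h/λ = 6.626 × 10⁻³⁴ / 2.370 × 10⁻⁷ = 2.796 × 10⁻²⁷ kg·m/s.
v = p/m = 2.796 × 10⁻²⁷ / 9.109 × 10⁻³¹ = 3.07 × 10³ m/s = 3070 m/s.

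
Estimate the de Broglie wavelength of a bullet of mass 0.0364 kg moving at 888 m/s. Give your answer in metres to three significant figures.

λ = 2.05 × 10⁻³⁵ m

p = mv = 0.0364 × 888 = 3.232 × 10¹ kg·m/s.
λ = h/p = 6.626 × 10⁻³⁴ / 3.232 × 10¹ = 2.05 × 10⁻³⁵ m.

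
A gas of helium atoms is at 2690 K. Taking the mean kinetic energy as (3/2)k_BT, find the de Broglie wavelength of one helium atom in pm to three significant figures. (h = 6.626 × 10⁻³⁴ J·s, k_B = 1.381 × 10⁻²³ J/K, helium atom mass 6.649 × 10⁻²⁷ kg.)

KE = (3/2)k_BT = 1.5 × 1.381 × 10⁻²³ × 2690 = 5.572 × 10⁻²⁰ J.
p = √(2mKE) = √(2 × 6.649 × 10⁻²⁷ × 5.572 × 10⁻²⁰) = 2.722 × 10⁻²³ kg·m/s.
λ = h/p = 2.43 × 10⁻¹¹ m = 24.3 pm.

λ = 24.3 pm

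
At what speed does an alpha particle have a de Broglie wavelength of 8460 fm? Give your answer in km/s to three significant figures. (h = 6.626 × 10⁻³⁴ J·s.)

v = 11.8 km/s

p = h/λ = 6.626 × 10⁻³⁴ / 8.460 × 10⁻¹² = 7.832 × 10⁻²³ kg·m/s.
v = p/m = 7.832 × 10⁻²³ / 6.645 × 10⁻²⁷ = 1.18 × 10⁴ m/s = 11.8 km/s.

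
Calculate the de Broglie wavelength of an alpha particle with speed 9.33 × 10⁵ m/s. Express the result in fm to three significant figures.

p = mv = 6.645 × 10⁻²⁷ × 9.33 × 10⁵ = 6.200 × 10⁻²¹ kg·m/s.
λ = h/p = 6.626 × 10⁻³⁴ / 6.200 × 10⁻²¹ = 1.07 × 10⁻¹³ m = 107 fm.

λ = 107 fm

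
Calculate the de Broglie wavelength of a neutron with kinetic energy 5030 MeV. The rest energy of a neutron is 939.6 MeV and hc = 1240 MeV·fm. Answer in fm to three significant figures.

Total energy E = KE + m₀c² = 5030 + 939.6 = 5969.6 MeV.
(pc)² = E² − (m₀c²)² = (5969.6)² − (939.6)² = 3.475 × 10⁷ MeV², so pc = 5895 MeV.
λ = hc/(pc) = 1240 MeV·fm / 5895 MeV = 0.210 fm.

λ = 0.210 fm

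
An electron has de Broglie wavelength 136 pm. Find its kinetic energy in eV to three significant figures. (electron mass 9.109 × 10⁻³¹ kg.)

KE = 81.3 eV

p = h/λ = 6.626 × 10⁻³⁴ / 1.360 × 10⁻¹⁰ = 4.872 × 10⁻²⁴ kg·m/s.
KE = p²/(2m) = (4.872 × 10⁻²⁴)² / (2 × 9.109 × 10⁻³¹) = 1.303 × 10⁻¹⁷ J = 81.3 eV.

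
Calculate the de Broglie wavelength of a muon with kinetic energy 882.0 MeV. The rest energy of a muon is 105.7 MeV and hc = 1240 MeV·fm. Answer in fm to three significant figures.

Total energy E = KE + m₀c² = 882.0 + 105.7 = 987.7 MeV.
(pc)² = E² − (m₀c²)² = (987.7)² − (105.7)² = 9.644 × 10⁵ MeV², so pc = 982.0 MeV.
λ = hc/(pc) = 1240 MeV·fm / 982.0 MeV = 1.26 fm.

λ = 1.26 fm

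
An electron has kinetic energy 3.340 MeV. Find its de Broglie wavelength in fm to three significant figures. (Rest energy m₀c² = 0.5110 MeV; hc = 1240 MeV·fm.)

Total energy E = KE + m₀c² = 3.340 + 0.5110 = 3.8510 MeV.
(pc)² = E² − (m₀c²)² = (3.8510)² − (0.5110)² = 14.57 MeV², so pc = 3.817 MeV.
λ = hc/(pc) = 1240 MeV·fm / 3.817 MeV = 325 fm.

λ = 325 fm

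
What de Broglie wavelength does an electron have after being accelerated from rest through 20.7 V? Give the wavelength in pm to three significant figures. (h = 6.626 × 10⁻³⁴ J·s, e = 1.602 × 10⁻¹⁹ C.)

KE = eV = 1.602 × 10⁻¹⁹ × 20.70 = 3.316 × 10⁻¹⁸ J.
p = √(2mKE) = √(2 × 9.109 × 10⁻³¹ × 3.316 × 10⁻¹⁸) = 2.458 × 10⁻²⁴ kg·m/s.
λ = h/p = 6.626 × 10⁻³⁴ / 2.458 × 10⁻²⁴ = 2.70 × 10⁻¹⁰ m = 270 pm.

λ = 270 pm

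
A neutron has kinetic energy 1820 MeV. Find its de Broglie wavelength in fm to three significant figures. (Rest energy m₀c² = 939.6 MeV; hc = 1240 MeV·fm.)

λ = 0.478 fm

Total energy E = KE + m₀c² = 1820 + 939.6 = 2759.6 MeV.
(pc)² = E² − (m₀c²)² = (2759.6)² − (939.6)² = 6.733 × 10⁶ MeV², so pc = 2595 MeV.
λ = hc/(pc) = 1240 MeV·fm / 2595 MeV = 0.478 fm.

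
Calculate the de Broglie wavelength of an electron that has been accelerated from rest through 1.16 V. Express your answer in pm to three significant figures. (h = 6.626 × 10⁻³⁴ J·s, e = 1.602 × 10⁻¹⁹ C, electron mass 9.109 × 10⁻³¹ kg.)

λ = 1140 pm

KE = eV = 1.602 × 10⁻¹⁹ × 1.160 = 1.858 × 10⁻¹⁹ J.
p = √(2mKE) = √(2 × 9.109 × 10⁻³¹ × 1.858 × 10⁻¹⁹) = 5.818 × 10⁻²⁵ kg·m/s.
λ = h/p = 6.626 × 10⁻³⁴ / 5.818 × 10⁻²⁵ = 1.14 × 10⁻⁹ m = 1140 pm.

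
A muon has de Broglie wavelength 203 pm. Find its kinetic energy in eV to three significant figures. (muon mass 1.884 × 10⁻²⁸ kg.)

p = h/λ = 6.626 × 10⁻³⁴ / 2.030 × 10⁻¹⁰ = 3.264 × 10⁻²⁴ kg·m/s.
KE = p²/(2m) = (3.264 × 10⁻²⁴)² / (2 × 1.884 × 10⁻²⁸) = 2.827 × 10⁻²⁰ J = 0.176 eV.

KE = 0.176 eV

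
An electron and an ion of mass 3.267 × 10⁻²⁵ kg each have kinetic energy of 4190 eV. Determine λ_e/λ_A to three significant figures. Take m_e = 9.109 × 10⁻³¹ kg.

At fixed KE, p = √(2mKE) so λ = h/p ∝ 1/√m.
λ_e/λ_A = √(m_A/m_e) = √(3.267 × 10⁻²⁵/9.109 × 10⁻³¹) = √(3.587 × 10⁵) = 599.

λ_e/λ_A = 599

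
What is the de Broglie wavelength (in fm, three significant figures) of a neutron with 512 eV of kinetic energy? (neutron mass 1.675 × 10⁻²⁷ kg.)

KE = 512 eV = 8.202 × 10⁻¹⁷ J.
p = √(2mKE) = √(2 × 1.675 × 10⁻²⁷ × 8.202 × 10⁻¹⁷) = 5.242 × 10⁻²² kg·m/s.
λ = h/p = 6.626 × 10⁻³⁴ / 5.242 × 10⁻²² = 1.26 × 10⁻¹² m = 1260 fm.

λ = 1260 fm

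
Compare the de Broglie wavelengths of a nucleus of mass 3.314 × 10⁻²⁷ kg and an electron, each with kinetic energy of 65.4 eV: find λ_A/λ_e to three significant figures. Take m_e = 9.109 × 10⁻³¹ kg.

λ_A/λ_e = 0.0166

At fixed KE, p = √(2mKE) so λ = h/p ∝ 1/√m.
λ_A/λ_e = √(m_e/m_A) = √(9.109 × 10⁻³¹/3.314 × 10⁻²⁷) = √(2.749 × 10⁻⁴) = 0.0166.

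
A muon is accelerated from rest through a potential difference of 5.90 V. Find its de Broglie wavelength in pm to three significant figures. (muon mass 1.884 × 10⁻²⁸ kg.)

λ = 35.1 pm

KE = eV = 1.602 × 10⁻¹⁹ × 5.900 = 9.452 × 10⁻¹⁹ J.
p = √(2mKE) = √(2 × 1.884 × 10⁻²⁸ × 9.452 × 10⁻¹⁹) = 1.887 × 10⁻²³ kg·m/s.
λ = h/p = 6.626 × 10⁻³⁴ / 1.887 × 10⁻²³ = 3.51 × 10⁻¹¹ m = 35.1 pm.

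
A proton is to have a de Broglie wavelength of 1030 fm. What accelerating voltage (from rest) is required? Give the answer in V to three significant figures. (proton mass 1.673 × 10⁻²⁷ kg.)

V = 772 V

p = h/λ = 6.626 × 10⁻³⁴ / 1.030 × 10⁻¹² = 6.433 × 10⁻²² kg·m/s.
KE = p²/(2m) = 1.237 × 10⁻¹⁶ J.
V = KE/e = 1.237 × 10⁻¹⁶ / (1.602 × 10⁻¹⁹) = 772 V.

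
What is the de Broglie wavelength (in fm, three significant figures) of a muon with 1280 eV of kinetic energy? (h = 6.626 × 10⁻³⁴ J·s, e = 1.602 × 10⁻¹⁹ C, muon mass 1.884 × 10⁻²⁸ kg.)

KE = 1280 eV = 2.051 × 10⁻¹⁶ J.
p = √(2mKE) = √(2 × 1.884 × 10⁻²⁸ × 2.051 × 10⁻¹⁶) = 2.780 × 10⁻²² kg·m/s.
λ = h/p = 6.626 × 10⁻³⁴ / 2.780 × 10⁻²² = 2.38 × 10⁻¹² m = 2380 fm.

λ = 2380 fm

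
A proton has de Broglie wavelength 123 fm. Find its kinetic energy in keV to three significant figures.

KE = 54.1 keV

p = h/λ = 6.626 × 10⁻³⁴ / 1.230 × 10⁻¹³ = 5.387 × 10⁻²¹ kg·m/s.
KE = p²/(2m) = (5.387 × 10⁻²¹)² / (2 × 1.673 × 10⁻²⁷) = 8.673 × 10⁻¹⁵ J = 54.1 keV.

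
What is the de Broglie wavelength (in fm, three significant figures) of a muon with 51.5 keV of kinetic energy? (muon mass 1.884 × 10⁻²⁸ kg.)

λ = 376 fm

KE = 51.5 keV = 8.250 × 10⁻¹⁵ J.
p = √(2mKE) = √(2 × 1.884 × 10⁻²⁸ × 8.250 × 10⁻¹⁵) = 1.763 × 10⁻²¹ kg·m/s.
λ = h/p = 6.626 × 10⁻³⁴ / 1.763 × 10⁻²¹ = 3.76 × 10⁻¹³ m = 376 fm.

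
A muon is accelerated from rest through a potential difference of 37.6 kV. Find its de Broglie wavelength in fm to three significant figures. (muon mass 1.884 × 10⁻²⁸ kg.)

KE = eV = 1.602 × 10⁻¹⁹ × 3.760 × 10⁴ = 6.024 × 10⁻¹⁵ J.
p = √(2mKE) = √(2 × 1.884 × 10⁻²⁸ × 6.024 × 10⁻¹⁵) = 1.507 × 10⁻²¹ kg·m/s.
λ = h/p = 6.626 × 10⁻³⁴ / 1.507 × 10⁻²¹ = 4.40 × 10⁻¹³ m = 440 fm.

λ = 440 fm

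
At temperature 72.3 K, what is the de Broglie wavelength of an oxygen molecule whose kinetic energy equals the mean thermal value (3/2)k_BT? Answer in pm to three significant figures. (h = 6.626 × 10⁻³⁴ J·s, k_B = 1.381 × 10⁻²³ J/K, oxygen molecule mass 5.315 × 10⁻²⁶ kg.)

λ = 52.5 pm

KE = (3/2)k_BT = 1.5 × 1.381 × 10⁻²³ × 72.3 = 1.498 × 10⁻²¹ J.
p = √(2mKE) = √(2 × 5.315 × 10⁻²⁶ × 1.498 × 10⁻²¹) = 1.262 × 10⁻²³ kg·m/s.
λ = h/p = 5.25 × 10⁻¹¹ m = 52.5 pm.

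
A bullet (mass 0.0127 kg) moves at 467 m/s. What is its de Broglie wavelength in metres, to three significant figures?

λ = 1.12 × 10⁻³⁴ m

p = mv = 0.0127 × 467 = 5.931 kg·m/s.
λ = h/p = 6.626 × 10⁻³⁴ / 5.931 = 1.12 × 10⁻³⁴ m.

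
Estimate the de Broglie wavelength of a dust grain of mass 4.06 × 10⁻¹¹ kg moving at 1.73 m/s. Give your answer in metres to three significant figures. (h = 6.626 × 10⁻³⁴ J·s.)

λ = 9.43 × 10⁻²⁴ m

p = mv = 4.06 × 10⁻¹¹ × 1.73 = 7.024 × 10⁻¹¹ kg·m/s.
λ = h/p = 6.626 × 10⁻³⁴ / 7.024 × 10⁻¹¹ = 9.43 × 10⁻²⁴ m.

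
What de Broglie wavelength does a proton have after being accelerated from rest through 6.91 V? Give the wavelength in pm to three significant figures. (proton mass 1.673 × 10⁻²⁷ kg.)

λ = 10.9 pm

KE = eV = 1.602 × 10⁻¹⁹ × 6.910 = 1.107 × 10⁻¹⁸ J.
p = √(2mKE) = √(2 × 1.673 × 10⁻²⁷ × 1.107 × 10⁻¹⁸) = 6.086 × 10⁻²³ kg·m/s.
λ = h/p = 6.626 × 10⁻³⁴ / 6.086 × 10⁻²³ = 1.09 × 10⁻¹¹ m = 10.9 pm.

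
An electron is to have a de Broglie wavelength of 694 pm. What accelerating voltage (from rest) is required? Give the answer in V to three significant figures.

V = 3.12 V

p = h/λ = 6.626 × 10⁻³⁴ / 6.940 × 10⁻¹⁰ = 9.548 × 10⁻²⁵ kg·m/s.
KE = p²/(2m) = 5.004 × 10⁻¹⁹ J.
V = KE/e = 5.004 × 10⁻¹⁹ / (1.602 × 10⁻¹⁹) = 3.12 V.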